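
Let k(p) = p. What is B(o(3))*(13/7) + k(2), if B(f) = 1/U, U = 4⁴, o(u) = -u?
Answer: 3597/1792 ≈ 2.0073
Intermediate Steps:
U = 256
B(f) = 1/256
B(o(3))*(13/7) + k(2) = (13/7)/256 + 2 = (13*(⅐))/256 + 2 = (1/256)*(13/7) + 2 = 13/1792 + 2 = 3597/1792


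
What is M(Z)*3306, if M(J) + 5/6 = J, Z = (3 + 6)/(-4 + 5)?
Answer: 26999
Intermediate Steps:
Z = 9 (Z = 9/1 = 9*1 = 9)
M(J) = -5/6 + J
M(Z)*3306 = (-5/6 + 9)*3306 = (49/6)*3306 = 26999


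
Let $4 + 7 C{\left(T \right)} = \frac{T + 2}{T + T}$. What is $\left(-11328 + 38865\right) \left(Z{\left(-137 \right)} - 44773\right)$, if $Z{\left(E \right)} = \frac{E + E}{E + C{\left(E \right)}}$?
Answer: $- \frac{108379421846581}{87909} \approx -1.2329 \cdot 10^{9}$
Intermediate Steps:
$C{\left(T \right)} = - \frac{4}{7} + \frac{2 + T}{14 T}$ ($C{\left(T \right)} = - \frac{4}{7} + \frac{\left(T + 2\right) \frac{1}{T + T}}{7} = - \frac{4}{7} + \frac{\left(2 + T\right) \frac{1}{2 T}}{7} = - \frac{4}{7} + \frac{\frac{1}{2} \frac{1}{T} \left(2 + T\right)}{7} = - \frac{4}{7} + \frac{2 + T}{14 T}$)
$Z{\left(E \right)} = \frac{2 E}{E + \frac{2 - 7 E}{14 E}}$ ($Z{\left(E \right)} = \frac{E + E}{E + \frac{2 - 7 E}{14 E}} = \frac{2 E}{E + \frac{2 - 7 E}{14 E}}$)
$\left(-11328 + 38865\right) \left(Z{\left(-137 \right)} - 44773\right) = \left(-11328 + 38865\right) \left(\frac{28 \left(-137\right)^{2}}{2 - -959 + 14 \left(-137\right)^{2}} - 44773\right) = 27537 \left(28 \cdot 18769 \frac{1}{2 + 959 + 14 \cdot 18769} - 44773\right) = 27537 \left(28 \cdot 18769 \frac{1}{2 + 959 + 262766} - 44773\right) = 27537 \left(28 \cdot 18769 \cdot \frac{1}{263727} - 44773\right) = 27537 \left(\frac{525532}{263727} - 44773\right) = 27537 \left(- \frac{11807323439}{263727}\right) = - \frac{108379421846581}{87909}$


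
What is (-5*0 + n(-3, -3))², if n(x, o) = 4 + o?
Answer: 1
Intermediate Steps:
(-5*0 + n(-3, -3))² = (-5*0 + (4 - 3))² = (0 + 1)² = 1² = 1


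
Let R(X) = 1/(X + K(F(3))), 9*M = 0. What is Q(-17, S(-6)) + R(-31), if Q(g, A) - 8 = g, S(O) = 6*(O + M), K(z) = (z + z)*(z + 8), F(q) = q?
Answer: -314/35 ≈ -8.9714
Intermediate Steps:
M = 0 (M = (⅑)*0 = 0)
K(z) = 2*z*(8 + z) (K(z) = (2*z)*(8 + z) = 2*z*(8 + z))
S(O) = 6*O (S(O) = 6*(O + 0) = 6*O)
Q(g, A) = 8 + g
R(X) = 1/(66 + X) (R(X) = 1/(X + 2*3*(8 + 3)) = 1/(X + 2*3*11) = 1/(X + 66) = 1/(66 + X))
Q(-17, S(-6)) + R(-31) = (8 - 17) + 1/(66 - 31) = -9 + 1/35 = -314/35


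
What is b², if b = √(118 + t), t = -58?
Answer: 60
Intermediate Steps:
b = 2*√15 (b = √(118 - 58) = √60 = 2*√15 ≈ 7.7460)
b² = (2*√15)² = 60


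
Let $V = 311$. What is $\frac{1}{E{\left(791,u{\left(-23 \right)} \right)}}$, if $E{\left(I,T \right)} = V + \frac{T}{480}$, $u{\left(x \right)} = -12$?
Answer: $\frac{40}{12439} \approx 0.0032157$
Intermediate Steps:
$E{\left(I,T \right)} = 311 + \frac{T}{480}$
$\frac{1}{E{\left(791,u{\left(-23 \right)} \right)}} = \frac{1}{311 + \frac{1}{480} \left(-12\right)} = \frac{1}{311 - \frac{1}{40}} = \frac{1}{\frac{12439}{40}} = \frac{40}{12439}$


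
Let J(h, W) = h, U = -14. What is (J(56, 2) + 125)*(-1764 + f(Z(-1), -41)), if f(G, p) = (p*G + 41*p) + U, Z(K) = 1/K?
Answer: -618658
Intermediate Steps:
f(G, p) = -14 + 41*p + G*p (f(G, p) = (p*G + 41*p) - 14 = (G*p + 41*p) - 14 = (41*p + G*p) - 14 = -14 + 41*p + G*p)
(J(56, 2) + 125)*(-1764 + f(Z(-1), -41)) = (56 + 125)*(-1764 + (-14 + 41*(-41) - 41/(-1))) = 181*(-1764 + (-14 - 1681 - 1*(-41))) = 181*(-1764 + (-14 - 1681 + 41)) = 181*(-1764 - 1654) = 181*(-3418) = -618658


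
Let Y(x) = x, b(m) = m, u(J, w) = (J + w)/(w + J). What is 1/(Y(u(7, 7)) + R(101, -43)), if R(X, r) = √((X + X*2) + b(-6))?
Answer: -1/296 + 3*√33/296 ≈ 0.054844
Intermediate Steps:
u(J, w) = 1 (u(J, w) = (J + w)/(J + w) = 1)
R(X, r) = √(-6 + 3*X) (R(X, r) = √((X + X*2) - 6) = √((X + 2*X) - 6) = √(3*X - 6) = √(-6 + 3*X))
1/(Y(u(7, 7)) + R(101, -43)) = 1/(1 + √(-6 + 3*101)) = 1/(1 + √(-6 + 303)) = 1/(1 + √297) = 1/(1 + 3*√33)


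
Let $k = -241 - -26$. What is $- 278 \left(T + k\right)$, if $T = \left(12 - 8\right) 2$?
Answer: $57546$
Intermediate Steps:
$T = 8$ ($T = 4 \cdot 2 = 8$)
$k = -215$ ($k = -241 + 26 = -215$)
$- 278 \left(T + k\right) = - 278 \left(8 - 215\right) = \left(-278\right) \left(-207\right) = 57546$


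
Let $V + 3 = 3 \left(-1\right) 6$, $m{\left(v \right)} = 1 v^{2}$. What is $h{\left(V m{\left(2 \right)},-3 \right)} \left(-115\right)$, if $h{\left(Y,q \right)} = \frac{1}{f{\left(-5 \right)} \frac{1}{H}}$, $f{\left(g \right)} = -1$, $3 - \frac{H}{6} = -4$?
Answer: $4830$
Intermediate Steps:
$m{\left(v \right)} = v^{2}$
$H = 42$ ($H = 18 - -24 = 18 + 24 = 42$)
$V = -21$ ($V = -3 + 3 \left(-1\right) 6 = -3 - 18 = -21$)
$h{\left(Y,q \right)} = -42$ ($h{\left(Y,q \right)} = \frac{1}{\left(-1\right) \frac{1}{42}} = \frac{1}{- \frac{1}{42}} = -42$)
$h{\left(V m{\left(2 \right)},-3 \right)} \left(-115\right) = \left(-42\right) \left(-115\right) = 4830$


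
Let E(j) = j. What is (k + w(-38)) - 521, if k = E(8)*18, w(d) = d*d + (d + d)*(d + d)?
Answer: 6843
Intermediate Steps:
w(d) = 5*d² (w(d) = d² + (2*d)*(2*d) = d² + 4*d² = 5*d²)
k = 144 (k = 8*18 = 144)
(k + w(-38)) - 521 = (144 + 5*(-38)²) - 521 = (144 + 5*1444) - 521 = (144 + 7220) - 521 = 7364 - 521 = 6843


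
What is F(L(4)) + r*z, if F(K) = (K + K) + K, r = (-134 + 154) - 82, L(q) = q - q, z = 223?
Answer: -13826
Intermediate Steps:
L(q) = 0
r = -62 (r = 20 - 82 = -62)
F(K) = 3*K (F(K) = 2*K + K = 3*K)
F(L(4)) + r*z = 3*0 - 62*223 = 0 - 13826 = -13826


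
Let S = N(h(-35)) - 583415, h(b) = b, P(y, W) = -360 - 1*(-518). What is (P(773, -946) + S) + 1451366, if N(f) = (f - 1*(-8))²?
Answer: 868838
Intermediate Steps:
P(y, W) = 158 (P(y, W) = -360 + 518 = 158)
N(f) = (8 + f)² (N(f) = (f + 8)² = (8 + f)²)
S = -582686 (S = (8 - 35)² - 583415 = (-27)² - 583415 = 729 - 583415 = -582686)
(P(773, -946) + S) + 1451366 = (158 - 582686) + 1451366 = -582528 + 1451366 = 868838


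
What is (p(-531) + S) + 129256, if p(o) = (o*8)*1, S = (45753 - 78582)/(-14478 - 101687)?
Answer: 14521587149/116165 ≈ 1.2501e+5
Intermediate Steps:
S = 32829/116165 (S = -32829/(-116165) = -32829*(-1/116165) = 32829/116165 ≈ 0.28261)
p(o) = 8*o (p(o) = (8*o)*1 = 8*o)
(p(-531) + S) + 129256 = (8*(-531) + 32829/116165) + 129256 = (-4248 + 32829/116165) + 129256 = -493436091/116165 + 129256 = 14521587149/116165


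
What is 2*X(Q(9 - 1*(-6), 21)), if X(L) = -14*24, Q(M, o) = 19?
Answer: -672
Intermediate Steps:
X(L) = -336
2*X(Q(9 - 1*(-6), 21)) = 2*(-336) = -672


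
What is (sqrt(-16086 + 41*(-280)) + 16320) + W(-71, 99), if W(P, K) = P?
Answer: 16249 + I*sqrt(27566) ≈ 16249.0 + 166.03*I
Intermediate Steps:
(sqrt(-16086 + 41*(-280)) + 16320) + W(-71, 99) = (sqrt(-16086 + 41*(-280)) + 16320) - 71 = (sqrt(-16086 - 11480) + 16320) - 71 = (sqrt(-27566) + 16320) - 71 = (I*sqrt(27566) + 16320) - 71 = (16320 + I*sqrt(27566)) - 71 = 16249 + I*sqrt(27566)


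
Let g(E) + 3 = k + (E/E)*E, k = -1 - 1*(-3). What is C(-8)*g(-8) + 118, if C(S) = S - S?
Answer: 118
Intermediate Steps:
k = 2 (k = -1 + 3 = 2)
C(S) = 0
g(E) = -1 + E (g(E) = -3 + (2 + (E/E)*E) = -3 + (2 + 1*E) = -3 + (2 + E) = -1 + E)
C(-8)*g(-8) + 118 = 0*(-1 - 8) + 118 = 0*(-9) + 118 = 0 + 118 = 118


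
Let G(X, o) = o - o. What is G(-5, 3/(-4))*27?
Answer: 0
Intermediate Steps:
G(X, o) = 0
G(-5, 3/(-4))*27 = 0*27 = 0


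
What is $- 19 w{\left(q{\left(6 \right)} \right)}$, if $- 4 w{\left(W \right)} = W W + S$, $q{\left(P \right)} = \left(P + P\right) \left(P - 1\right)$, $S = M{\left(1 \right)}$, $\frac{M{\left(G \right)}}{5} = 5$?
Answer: $\frac{68875}{4} \approx 17219.0$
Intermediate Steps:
$M{\left(G \right)} = 25$ ($M{\left(G \right)} = 5 \cdot 5 = 25$)
$S = 25$
$q{\left(P \right)} = 2 P \left(-1 + P\right)$
$w{\left(W \right)} = - \frac{25}{4} - \frac{W^{2}}{4}$ ($w{\left(W \right)} = - \frac{W W + 25}{4} = - \frac{W^{2} + 25}{4} = - \frac{25 + W^{2}}{4} = - \frac{25}{4} - \frac{W^{2}}{4}$)
$- 19 w{\left(q{\left(6 \right)} \right)} = - 19 \left(- \frac{25}{4} - \frac{\left(2 \cdot 6 \left(-1 + 6\right)\right)^{2}}{4}\right) = - 19 \left(- \frac{25}{4} - \frac{\left(2 \cdot 6 \cdot 5\right)^{2}}{4}\right) = - 19 \left(- \frac{25}{4} - \frac{60^{2}}{4}\right) = - 19 \left(- \frac{25}{4} - 900\right) = \left(-19\right) \left(- \frac{3625}{4}\right) = \frac{68875}{4}$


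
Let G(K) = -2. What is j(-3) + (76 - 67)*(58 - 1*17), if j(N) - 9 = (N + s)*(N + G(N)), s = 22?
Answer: 283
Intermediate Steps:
j(N) = 9 + (-2 + N)*(22 + N) (j(N) = 9 + (N + 22)*(N - 2) = 9 + (22 + N)*(-2 + N) = 9 + (-2 + N)*(22 + N))
j(-3) + (76 - 67)*(58 - 1*17) = (-35 + (-3)² + 20*(-3)) + (76 - 67)*(58 - 1*17) = (-35 + 9 - 60) + 9*(58 - 17) = -86 + 9*41 = -86 + 369 = 283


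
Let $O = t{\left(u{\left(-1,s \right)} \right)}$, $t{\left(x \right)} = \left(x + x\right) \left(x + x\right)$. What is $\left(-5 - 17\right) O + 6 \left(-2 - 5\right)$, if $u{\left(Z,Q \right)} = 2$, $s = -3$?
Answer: $-394$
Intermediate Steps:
$t{\left(x \right)} = 4 x^{2}$ ($t{\left(x \right)} = 2 x 2 x = 4 x^{2}$)
$O = 16$ ($O = 4 \cdot 2^{2} = 4 \cdot 4 = 16$)
$\left(-5 - 17\right) O + 6 \left(-2 - 5\right) = \left(-5 - 17\right) 16 + 6 \left(-2 - 5\right) = \left(-22\right) 16 + 6 \left(-7\right) = -352 - 42 = -394$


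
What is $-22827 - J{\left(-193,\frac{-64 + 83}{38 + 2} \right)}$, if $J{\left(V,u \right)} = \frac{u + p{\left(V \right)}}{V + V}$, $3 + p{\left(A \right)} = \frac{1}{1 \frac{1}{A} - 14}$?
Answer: $- \frac{952669603363}{41734320} \approx -22827.0$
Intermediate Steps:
$p{\left(A \right)} = -3 + \frac{1}{-14 + \frac{1}{A}}$ ($p{\left(A \right)} = -3 + \frac{1}{1 \frac{1}{A} - 14} = -3 + \frac{1}{\frac{1}{A} - 14} = -3 + \frac{1}{-14 + \frac{1}{A}}$)
$J{\left(V,u \right)} = \frac{u + \frac{3 - 43 V}{-1 + 14 V}}{2 V}$ ($J{\left(V,u \right)} = \frac{u + \frac{3 - 43 V}{-1 + 14 V}}{V + V} = \frac{u + \frac{3 - 43 V}{-1 + 14 V}}{2 V}$)
$-22827 - J{\left(-193,\frac{-64 + 83}{38 + 2} \right)} = -22827 - \frac{3 - -8299 + \frac{-64 + 83}{38 + 2} \left(-1 + 14 \left(-193\right)\right)}{2 \left(-193\right) \left(-1 + 14 \left(-193\right)\right)} = -22827 - \frac{1}{2} \left(- \frac{1}{193}\right) \frac{1}{-1 - 2702} \left(3 + 8299 + \frac{19}{40} \left(-1 - 2702\right)\right) = -22827 - \frac{1}{2} \left(- \frac{1}{193}\right) \frac{1}{-2703} \left(3 + 8299 + 19 \cdot \frac{1}{40} \left(-2703\right)\right) = -22827 - \frac{1}{2} \left(- \frac{1}{193}\right) \left(- \frac{1}{2703}\right) \left(3 + 8299 + \frac{19}{40} \left(-2703\right)\right) = -22827 - \frac{1}{2} \left(- \frac{1}{193}\right) \left(- \frac{1}{2703}\right) \left(3 + 8299 - \frac{51357}{40}\right) = -22827 - \frac{1}{2} \left(- \frac{1}{193}\right) \left(- \frac{1}{2703}\right) \frac{280723}{40} = -22827 - \frac{280723}{41734320} = - \frac{952669603363}{41734320}$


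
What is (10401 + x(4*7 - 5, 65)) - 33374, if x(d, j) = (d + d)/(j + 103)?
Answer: -1929709/84 ≈ -22973.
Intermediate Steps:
x(d, j) = 2*d/(103 + j) (x(d, j) = (2*d)/(103 + j) = 2*d/(103 + j))
(10401 + x(4*7 - 5, 65)) - 33374 = (10401 + 2*(4*7 - 5)/(103 + 65)) - 33374 = (10401 + 2*(28 - 5)/168) - 33374 = (10401 + 2*23*(1/168)) - 33374 = (10401 + 23/84) - 33374 = 873707/84 - 33374 = -1929709/84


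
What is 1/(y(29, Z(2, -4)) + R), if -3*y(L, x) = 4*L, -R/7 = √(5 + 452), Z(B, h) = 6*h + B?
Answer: 348/188081 - 63*√457/188081 ≈ -0.0053104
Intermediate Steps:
Z(B, h) = B + 6*h
R = -7*√457 (R = -7*√(5 + 452) = -7*√457 ≈ -149.64)
y(L, x) = -4*L/3
1/(y(29, Z(2, -4)) + R) = 1/(-4/3*29 - 7*√457) = 1/(-116/3 - 7*√457)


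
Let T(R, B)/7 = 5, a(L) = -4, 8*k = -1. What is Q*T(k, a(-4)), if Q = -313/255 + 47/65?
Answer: -11704/663 ≈ -17.653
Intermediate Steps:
k = -⅛ (k = (⅛)*(-1) = -⅛ ≈ -0.12500)
T(R, B) = 35 (T(R, B) = 7*5 = 35)
Q = -1672/3315 (Q = -313*1/255 + 47*(1/65) = -313/255 + 47/65 = -1672/3315 ≈ -0.50437)
Q*T(k, a(-4)) = -1672/3315*35 = -11704/663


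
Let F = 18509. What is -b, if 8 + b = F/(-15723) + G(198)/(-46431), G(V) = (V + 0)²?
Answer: 73899725/7374087 ≈ 10.022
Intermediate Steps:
G(V) = V²
b = -73899725/7374087 (b = -8 + (18509/(-15723) + 198²/(-46431)) = -8 + (18509*(-1/15723) + 39204*(-1/46431)) = -8 + (-18509/15723 - 396/469) = -8 - 14907029/7374087 = -73899725/7374087 ≈ -10.022)
-b = -1*(-73899725/7374087) = 73899725/7374087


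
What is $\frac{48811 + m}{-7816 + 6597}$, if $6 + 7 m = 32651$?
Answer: $- \frac{374322}{8533} \approx -43.868$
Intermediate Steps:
$m = \frac{32645}{7}$ ($m = - \frac{6}{7} + \frac{1}{7} \cdot 32651 = - \frac{6}{7} + \frac{32651}{7} = \frac{32645}{7} \approx 4663.6$)
$\frac{48811 + m}{-7816 + 6597} = \frac{48811 + \frac{32645}{7}}{-7816 + 6597} = \frac{374322}{7 \left(-1219\right)} = \frac{374322}{7} \left(- \frac{1}{1219}\right) = - \frac{374322}{8533}$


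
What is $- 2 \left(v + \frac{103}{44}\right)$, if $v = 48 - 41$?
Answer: $- \frac{411}{22} \approx -18.682$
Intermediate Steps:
$v = 7$ ($v = 48 - 41 = 7$)
$- 2 \left(v + \frac{103}{44}\right) = - 2 \left(7 + \frac{103}{44}\right) = \left(-2\right) \frac{411}{44} = - \frac{411}{22}$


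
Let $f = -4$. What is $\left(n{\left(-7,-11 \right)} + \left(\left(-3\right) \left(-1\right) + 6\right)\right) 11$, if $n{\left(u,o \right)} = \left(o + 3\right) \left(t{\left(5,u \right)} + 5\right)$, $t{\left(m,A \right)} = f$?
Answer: $11$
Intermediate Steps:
$t{\left(m,A \right)} = -4$
$n{\left(u,o \right)} = 3 + o$ ($n{\left(u,o \right)} = \left(o + 3\right) \left(-4 + 5\right) = \left(3 + o\right) 1 = 3 + o$)
$\left(n{\left(-7,-11 \right)} + \left(\left(-3\right) \left(-1\right) + 6\right)\right) 11 = \left(\left(3 - 11\right) + \left(\left(-3\right) \left(-1\right) + 6\right)\right) 11 = \left(-8 + \left(3 + 6\right)\right) 11 = \left(-8 + 9\right) 11 = 1 \cdot 11 = 11$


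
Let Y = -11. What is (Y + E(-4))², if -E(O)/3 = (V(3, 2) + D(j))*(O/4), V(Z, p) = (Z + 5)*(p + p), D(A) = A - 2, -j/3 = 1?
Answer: 4900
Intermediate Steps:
j = -3 (j = -3*1 = -3)
D(A) = -2 + A
V(Z, p) = 2*p*(5 + Z) (V(Z, p) = (5 + Z)*(2*p) = 2*p*(5 + Z))
E(O) = -81*O/4 (E(O) = -3*(2*2*(5 + 3) + (-2 - 3))*O/4 = -3*(2*2*8 - 5)*O*(¼) = -3*(32 - 5)*O/4 = -81*O/4)
(Y + E(-4))² = (-11 - 81/4*(-4))² = (-11 + 81)² = 70² = 4900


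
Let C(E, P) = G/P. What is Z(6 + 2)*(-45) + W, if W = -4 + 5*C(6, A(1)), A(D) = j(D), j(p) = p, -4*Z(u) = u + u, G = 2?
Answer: 186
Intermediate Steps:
Z(u) = -u/2 (Z(u) = -(u + u)/4 = -u/2)
A(D) = D
C(E, P) = 2/P
W = 6 (W = -4 + 5*(2/1) = -4 + 5*(2*1) = -4 + 5*2 = -4 + 10 = 6)
Z(6 + 2)*(-45) + W = -(6 + 2)/2*(-45) + 6 = -1/2*8*(-45) + 6 = -4*(-45) + 6 = 180 + 6 = 186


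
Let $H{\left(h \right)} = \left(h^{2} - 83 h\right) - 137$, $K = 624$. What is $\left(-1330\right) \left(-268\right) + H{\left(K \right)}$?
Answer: $693887$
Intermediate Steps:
$H{\left(h \right)} = -137 + h^{2} - 83 h$
$\left(-1330\right) \left(-268\right) + H{\left(K \right)} = \left(-1330\right) \left(-268\right) - \left(51929 - 389376\right) = 356440 - -337447 = 356440 + 337447 = 693887$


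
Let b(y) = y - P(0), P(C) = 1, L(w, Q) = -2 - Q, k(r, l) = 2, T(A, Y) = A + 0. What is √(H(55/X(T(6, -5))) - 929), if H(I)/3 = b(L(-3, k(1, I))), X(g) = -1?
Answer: 4*I*√59 ≈ 30.725*I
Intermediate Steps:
T(A, Y) = A
b(y) = -1 + y (b(y) = y - 1*1 = y - 1 = -1 + y)
H(I) = -15 (H(I) = 3*(-1 + (-2 - 1*2)) = 3*(-1 + (-2 - 2)) = 3*(-1 - 4) = 3*(-5) = -15)
√(H(55/X(T(6, -5))) - 929) = √(-15 - 929) = √(-944) = 4*I*√59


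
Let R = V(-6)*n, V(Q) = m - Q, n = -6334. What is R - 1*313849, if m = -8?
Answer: -301181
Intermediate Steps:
V(Q) = -8 - Q
R = 12668 (R = (-8 - 1*(-6))*(-6334) = (-8 + 6)*(-6334) = -2*(-6334) = 12668)
R - 1*313849 = 12668 - 1*313849 = 12668 - 313849 = -301181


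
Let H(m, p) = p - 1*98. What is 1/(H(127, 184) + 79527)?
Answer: 1/79613 ≈ 1.2561e-5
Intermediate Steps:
H(m, p) = -98 + p (H(m, p) = p - 98 = -98 + p)
1/(H(127, 184) + 79527) = 1/((-98 + 184) + 79527) = 1/(86 + 79527) = 1/79613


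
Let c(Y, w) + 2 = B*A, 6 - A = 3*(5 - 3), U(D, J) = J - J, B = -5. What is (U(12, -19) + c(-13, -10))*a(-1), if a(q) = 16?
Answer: -32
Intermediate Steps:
U(D, J) = 0
A = 0 (A = 6 - 3*(5 - 3) = 6 - 3*2 = 6 - 1*6 = 6 - 6 = 0)
c(Y, w) = -2 (c(Y, w) = -2 - 5*0 = -2 + 0 = -2)
(U(12, -19) + c(-13, -10))*a(-1) = (0 - 2)*16 = -2*16 = -32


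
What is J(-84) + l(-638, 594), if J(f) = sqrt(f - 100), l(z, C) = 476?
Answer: 476 + 2*I*sqrt(46) ≈ 476.0 + 13.565*I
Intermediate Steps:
J(f) = sqrt(-100 + f)
J(-84) + l(-638, 594) = sqrt(-100 - 84) + 476 = sqrt(-184) + 476 = 2*I*sqrt(46) + 476 = 476 + 2*I*sqrt(46)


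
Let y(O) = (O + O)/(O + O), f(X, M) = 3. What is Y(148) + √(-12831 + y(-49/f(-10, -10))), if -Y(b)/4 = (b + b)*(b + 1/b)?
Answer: -175240 + I*√12830 ≈ -1.7524e+5 + 113.27*I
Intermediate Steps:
Y(b) = -8*b*(b + 1/b) (Y(b) = -4*(b + b)*(b + 1/b) = -4*2*b*(b + 1/b) = -8*b*(b + 1/b))
y(O) = 1 (y(O) = (2*O)/((2*O)) = (2*O)*(1/(2*O)) = 1)
Y(148) + √(-12831 + y(-49/f(-10, -10))) = (-8 - 8*148²) + √(-12831 + 1) = (-8 - 8*21904) + √(-12830) = (-8 - 175232) + I*√12830 = -175240 + I*√12830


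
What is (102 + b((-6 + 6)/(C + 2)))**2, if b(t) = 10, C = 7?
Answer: 12544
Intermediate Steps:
(102 + b((-6 + 6)/(C + 2)))**2 = (102 + 10)**2 = 112**2 = 12544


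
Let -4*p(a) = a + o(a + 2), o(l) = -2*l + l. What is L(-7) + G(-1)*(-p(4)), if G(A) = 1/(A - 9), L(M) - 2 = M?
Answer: -99/20 ≈ -4.9500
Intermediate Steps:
L(M) = 2 + M
G(A) = 1/(-9 + A)
o(l) = -l
p(a) = 1/2 (p(a) = -(a - (a + 2))/4 = -(a - (2 + a))/4 = -(a + (-2 - a))/4 = -1/4*(-2) = 1/2)
L(-7) + G(-1)*(-p(4)) = (2 - 7) + (-1*1/2)/(-9 - 1) = -5 - 1/2/(-10) = -5 - 1/10*(-1/2) = -5 + 1/20 = -99/20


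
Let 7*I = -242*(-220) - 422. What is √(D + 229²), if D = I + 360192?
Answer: √20588743/7 ≈ 648.21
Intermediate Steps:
I = 52818/7 (I = (-242*(-220) - 422)/7 = (53240 - 422)/7 = (⅐)*52818 = 52818/7 ≈ 7545.4)
D = 2574162/7 (D = 52818/7 + 360192 = 2574162/7 ≈ 3.6774e+5)
√(D + 229²) = √(2574162/7 + 229²) = √(2574162/7 + 52441) = √(2941249/7) = √20588743/7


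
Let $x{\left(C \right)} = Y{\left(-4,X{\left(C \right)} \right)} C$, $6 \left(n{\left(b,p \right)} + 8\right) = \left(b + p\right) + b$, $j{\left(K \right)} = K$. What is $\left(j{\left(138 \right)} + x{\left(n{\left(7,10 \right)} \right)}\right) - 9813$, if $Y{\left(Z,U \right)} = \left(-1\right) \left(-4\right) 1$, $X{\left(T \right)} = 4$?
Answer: $-9691$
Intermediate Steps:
$Y{\left(Z,U \right)} = 4$ ($Y{\left(Z,U \right)} = 4 \cdot 1 = 4$)
$n{\left(b,p \right)} = -8 + \frac{b}{3} + \frac{p}{6}$ ($n{\left(b,p \right)} = -8 + \frac{\left(b + p\right) + b}{6} = -8 + \frac{p + 2 b}{6} = -8 + \left(\frac{b}{3} + \frac{p}{6}\right) = -8 + \frac{b}{3} + \frac{p}{6}$)
$x{\left(C \right)} = 4 C$
$\left(j{\left(138 \right)} + x{\left(n{\left(7,10 \right)} \right)}\right) - 9813 = \left(138 + 4 \left(-8 + \frac{1}{3} \cdot 7 + \frac{1}{6} \cdot 10\right)\right) - 9813 = \left(138 + 4 \left(-8 + \frac{7}{3} + \frac{5}{3}\right)\right) - 9813 = \left(138 + 4 \left(-4\right)\right) - 9813 = \left(138 - 16\right) - 9813 = 122 - 9813 = -9691$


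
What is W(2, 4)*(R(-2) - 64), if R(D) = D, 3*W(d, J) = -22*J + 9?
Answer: 1738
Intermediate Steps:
W(d, J) = 3 - 22*J/3 (W(d, J) = (-22*J + 9)/3 = (9 - 22*J)/3 = 3 - 22*J/3)
W(2, 4)*(R(-2) - 64) = (3 - 22/3*4)*(-2 - 64) = (3 - 88/3)*(-66) = -79/3*(-66) = 1738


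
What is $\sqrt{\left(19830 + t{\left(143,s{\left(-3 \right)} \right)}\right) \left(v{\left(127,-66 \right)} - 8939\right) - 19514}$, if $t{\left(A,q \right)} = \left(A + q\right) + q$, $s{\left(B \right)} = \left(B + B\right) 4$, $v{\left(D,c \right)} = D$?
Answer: $i \sqrt{175598614} \approx 13251.0 i$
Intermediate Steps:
$s{\left(B \right)} = 8 B$ ($s{\left(B \right)} = 2 B 4 = 8 B$)
$t{\left(A,q \right)} = A + 2 q$
$\sqrt{\left(19830 + t{\left(143,s{\left(-3 \right)} \right)}\right) \left(v{\left(127,-66 \right)} - 8939\right) - 19514} = \sqrt{\left(19830 + \left(143 + 2 \cdot 8 \left(-3\right)\right)\right) \left(127 - 8939\right) - 19514} = \sqrt{\left(19830 + \left(143 + 2 \left(-24\right)\right)\right) \left(-8812\right) - 19514} = \sqrt{\left(19830 + \left(143 - 48\right)\right) \left(-8812\right) - 19514} = \sqrt{\left(19830 + 95\right) \left(-8812\right) - 19514} = \sqrt{19925 \left(-8812\right) - 19514} = \sqrt{-175579100 - 19514} = \sqrt{-175598614} = i \sqrt{175598614}$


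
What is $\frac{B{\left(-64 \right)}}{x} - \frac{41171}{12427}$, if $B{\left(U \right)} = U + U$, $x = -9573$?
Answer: $- \frac{392539327}{118963671} \approx -3.2997$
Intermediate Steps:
$B{\left(U \right)} = 2 U$
$\frac{B{\left(-64 \right)}}{x} - \frac{41171}{12427} = \frac{2 \left(-64\right)}{-9573} - \frac{41171}{12427} = \left(-128\right) \left(- \frac{1}{9573}\right) - \frac{41171}{12427} = \frac{128}{9573} - \frac{41171}{12427} = - \frac{392539327}{118963671}$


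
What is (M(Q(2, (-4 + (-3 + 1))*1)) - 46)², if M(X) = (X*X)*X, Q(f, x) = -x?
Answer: 28900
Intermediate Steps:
M(X) = X³ (M(X) = X²*X = X³)
(M(Q(2, (-4 + (-3 + 1))*1)) - 46)² = ((-(-4 + (-3 + 1)))³ - 46)² = ((-(-4 - 2))³ - 46)² = ((-(-6))³ - 46)² = ((-1*(-6))³ - 46)² = (6³ - 46)² = (216 - 46)² = 170² = 28900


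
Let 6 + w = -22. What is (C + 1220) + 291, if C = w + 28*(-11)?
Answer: 1175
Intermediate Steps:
w = -28 (w = -6 - 22 = -28)
C = -336 (C = -28 + 28*(-11) = -28 - 308 = -336)
(C + 1220) + 291 = (-336 + 1220) + 291 = 884 + 291 = 1175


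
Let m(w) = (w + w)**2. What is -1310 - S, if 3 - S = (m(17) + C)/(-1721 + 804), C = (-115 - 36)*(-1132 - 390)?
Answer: -1434999/917 ≈ -1564.9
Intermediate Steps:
C = 229822 (C = -151*(-1522) = 229822)
m(w) = 4*w**2 (m(w) = (2*w)**2 = 4*w**2)
S = 233729/917 (S = 3 - (4*17**2 + 229822)/(-1721 + 804) = 3 - (4*289 + 229822)/(-917) = 3 - (1156 + 229822)*(-1)/917 = 3 - 230978*(-1)/917 = 3 - 1*(-230978/917) = 3 + 230978/917 = 233729/917 ≈ 254.88)
-1310 - S = -1310 - 1*233729/917 = -1310 - 233729/917 = -1434999/917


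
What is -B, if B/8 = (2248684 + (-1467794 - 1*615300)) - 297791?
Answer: 1057608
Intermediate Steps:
B = -1057608 (B = 8*((2248684 + (-1467794 - 1*615300)) - 297791) = 8*((2248684 + (-1467794 - 615300)) - 297791) = 8*((2248684 - 2083094) - 297791) = 8*(165590 - 297791) = 8*(-132201) = -1057608)
-B = -1*(-1057608) = 1057608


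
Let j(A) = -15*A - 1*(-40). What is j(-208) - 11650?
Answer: -8490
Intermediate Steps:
j(A) = 40 - 15*A (j(A) = -15*A + 40 = 40 - 15*A)
j(-208) - 11650 = (40 - 15*(-208)) - 11650 = (40 + 3120) - 11650 = 3160 - 11650 = -8490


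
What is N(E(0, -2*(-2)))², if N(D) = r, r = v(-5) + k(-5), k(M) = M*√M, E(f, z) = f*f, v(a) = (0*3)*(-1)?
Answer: -125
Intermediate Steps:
v(a) = 0 (v(a) = 0*(-1) = 0)
E(f, z) = f²
k(M) = M^(3/2)
r = -5*I*√5 (r = 0 + (-5)^(3/2) = 0 - 5*I*√5 = -5*I*√5 ≈ -11.18*I)
N(D) = -5*I*√5
N(E(0, -2*(-2)))² = (-5*I*√5)² = -125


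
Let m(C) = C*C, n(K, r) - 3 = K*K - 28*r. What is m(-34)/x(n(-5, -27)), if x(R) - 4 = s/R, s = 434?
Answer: 3808/15 ≈ 253.87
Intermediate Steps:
n(K, r) = 3 + K² - 28*r (n(K, r) = 3 + (K*K - 28*r) = 3 + (K² - 28*r) = 3 + K² - 28*r)
m(C) = C²
x(R) = 4 + 434/R
m(-34)/x(n(-5, -27)) = (-34)²/(4 + 434/(3 + (-5)² - 28*(-27))) = 1156/(4 + 434/(3 + 25 + 756)) = 1156/(4 + 434/784) = 1156/(4 + 434*(1/784)) = 1156/(4 + 31/56) = 1156/(255/56) = 1156*(56/255) = 3808/15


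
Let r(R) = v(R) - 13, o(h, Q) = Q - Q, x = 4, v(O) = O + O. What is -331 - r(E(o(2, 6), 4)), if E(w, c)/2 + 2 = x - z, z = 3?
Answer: -314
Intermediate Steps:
v(O) = 2*O
o(h, Q) = 0
E(w, c) = -2 (E(w, c) = -4 + 2*(4 - 1*3) = -4 + 2*(4 - 3) = -4 + 2*1 = -4 + 2 = -2)
r(R) = -13 + 2*R (r(R) = 2*R - 13 = -13 + 2*R)
-331 - r(E(o(2, 6), 4)) = -331 - (-13 + 2*(-2)) = -331 - (-13 - 4) = -331 - 1*(-17) = -331 + 17 = -314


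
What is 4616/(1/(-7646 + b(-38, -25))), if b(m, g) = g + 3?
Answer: -35395488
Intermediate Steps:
b(m, g) = 3 + g
4616/(1/(-7646 + b(-38, -25))) = 4616/(1/(-7646 + (3 - 25))) = 4616/(1/(-7646 - 22)) = 4616/(1/(-7668)) = 4616/(-1/7668) = 4616*(-7668) = -35395488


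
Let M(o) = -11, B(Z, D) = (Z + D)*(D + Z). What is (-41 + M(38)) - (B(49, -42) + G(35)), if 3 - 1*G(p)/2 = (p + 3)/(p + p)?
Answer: -3707/35 ≈ -105.91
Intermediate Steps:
G(p) = 6 - (3 + p)/p (G(p) = 6 - 2*(p + 3)/(p + p) = 6 - 2*(3 + p)/(2*p) = 6 - 2*(3 + p)*1/(2*p) = 6 - (3 + p)/p)
B(Z, D) = (D + Z)² (B(Z, D) = (D + Z)*(D + Z) = (D + Z)²)
(-41 + M(38)) - (B(49, -42) + G(35)) = (-41 - 11) - ((-42 + 49)² + (5 - 3/35)) = -52 - (7² + (5 - 3*1/35)) = -52 - (49 + (5 - 3/35)) = -52 - (49 + 172/35) = -52 - 1*1887/35 = -52 - 1887/35 = -3707/35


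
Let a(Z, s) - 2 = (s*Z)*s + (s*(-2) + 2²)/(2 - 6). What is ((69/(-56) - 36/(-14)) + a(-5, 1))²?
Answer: 14641/3136 ≈ 4.6687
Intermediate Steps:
a(Z, s) = 1 + s/2 + Z*s² (a(Z, s) = 2 + ((s*Z)*s + (s*(-2) + 2²)/(2 - 6)) = 2 + ((Z*s)*s + (-2*s + 4)/(-4)) = 2 + (Z*s² + (4 - 2*s)*(-¼)) = 2 + (Z*s² + (-1 + s/2)) = 2 + (-1 + s/2 + Z*s²) = 1 + s/2 + Z*s²)
((69/(-56) - 36/(-14)) + a(-5, 1))² = ((69/(-56) - 36/(-14)) + (1 + (½)*1 - 5*1²))² = ((69*(-1/56) - 36*(-1/14)) + (1 + ½ - 5*1))² = ((-69/56 + 18/7) + (1 + ½ - 5))² = (75/56 - 7/2)² = (-121/56)² = 14641/3136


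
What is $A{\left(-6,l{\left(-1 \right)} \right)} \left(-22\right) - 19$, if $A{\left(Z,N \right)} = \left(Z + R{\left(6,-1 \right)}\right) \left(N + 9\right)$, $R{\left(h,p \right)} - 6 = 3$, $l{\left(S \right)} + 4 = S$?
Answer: $-283$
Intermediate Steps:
$l{\left(S \right)} = -4 + S$
$R{\left(h,p \right)} = 9$ ($R{\left(h,p \right)} = 6 + 3 = 9$)
$A{\left(Z,N \right)} = \left(9 + N\right) \left(9 + Z\right)$ ($A{\left(Z,N \right)} = \left(Z + 9\right) \left(N + 9\right) = \left(9 + Z\right) \left(9 + N\right) = \left(9 + N\right) \left(9 + Z\right)$)
$A{\left(-6,l{\left(-1 \right)} \right)} \left(-22\right) - 19 = \left(81 + 9 \left(-4 - 1\right) + 9 \left(-6\right) + \left(-4 - 1\right) \left(-6\right)\right) \left(-22\right) - 19 = \left(81 + 9 \left(-5\right) - 54 - -30\right) \left(-22\right) - 19 = \left(81 - 45 - 54 + 30\right) \left(-22\right) - 19 = 12 \left(-22\right) - 19 = -264 - 19 = -283$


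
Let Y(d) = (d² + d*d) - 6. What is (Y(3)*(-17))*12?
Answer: -2448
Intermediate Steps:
Y(d) = -6 + 2*d² (Y(d) = (d² + d²) - 6 = 2*d² - 6 = -6 + 2*d²)
(Y(3)*(-17))*12 = ((-6 + 2*3²)*(-17))*12 = ((-6 + 2*9)*(-17))*12 = ((-6 + 18)*(-17))*12 = (12*(-17))*12 = -204*12 = -2448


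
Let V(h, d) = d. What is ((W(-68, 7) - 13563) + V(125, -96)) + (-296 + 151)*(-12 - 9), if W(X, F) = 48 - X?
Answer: -10498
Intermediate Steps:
((W(-68, 7) - 13563) + V(125, -96)) + (-296 + 151)*(-12 - 9) = (((48 - 1*(-68)) - 13563) - 96) + (-296 + 151)*(-12 - 9) = (((48 + 68) - 13563) - 96) - 145*(-21) = ((116 - 13563) - 96) + 3045 = (-13447 - 96) + 3045 = -13543 + 3045 = -10498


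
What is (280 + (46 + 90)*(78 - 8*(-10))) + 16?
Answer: 21784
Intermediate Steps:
(280 + (46 + 90)*(78 - 8*(-10))) + 16 = (280 + 136*(78 + 80)) + 16 = (280 + 136*158) + 16 = (280 + 21488) + 16 = 21768 + 16 = 21784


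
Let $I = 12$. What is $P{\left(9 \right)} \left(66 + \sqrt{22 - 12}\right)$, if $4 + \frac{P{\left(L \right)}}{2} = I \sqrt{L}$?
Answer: $4224 + 64 \sqrt{10} \approx 4426.4$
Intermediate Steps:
$P{\left(L \right)} = -8 + 24 \sqrt{L}$ ($P{\left(L \right)} = -8 + 2 \cdot 12 \sqrt{L} = -8 + 24 \sqrt{L}$)
$P{\left(9 \right)} \left(66 + \sqrt{22 - 12}\right) = \left(-8 + 24 \sqrt{9}\right) \left(66 + \sqrt{22 - 12}\right) = \left(-8 + 24 \cdot 3\right) \left(66 + \sqrt{10}\right) = \left(-8 + 72\right) \left(66 + \sqrt{10}\right) = 64 \left(66 + \sqrt{10}\right) = 4224 + 64 \sqrt{10}$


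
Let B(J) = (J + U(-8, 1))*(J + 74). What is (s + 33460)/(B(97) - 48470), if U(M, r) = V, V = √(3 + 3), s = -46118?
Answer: 403575014/1016350243 + 2164518*√6/1016350243 ≈ 0.40230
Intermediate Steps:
V = √6 ≈ 2.4495
U(M, r) = √6
B(J) = (74 + J)*(J + √6) (B(J) = (J + √6)*(J + 74) = (J + √6)*(74 + J) = (74 + J)*(J + √6))
(s + 33460)/(B(97) - 48470) = (-46118 + 33460)/((97² + 74*97 + 74*√6 + 97*√6) - 48470) = -12658/((9409 + 7178 + 74*√6 + 97*√6) - 48470) = -12658/((16587 + 171*√6) - 48470) = -12658/(-31883 + 171*√6)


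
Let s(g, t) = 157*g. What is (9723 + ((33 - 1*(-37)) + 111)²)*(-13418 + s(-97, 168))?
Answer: -1217039148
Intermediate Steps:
(9723 + ((33 - 1*(-37)) + 111)²)*(-13418 + s(-97, 168)) = (9723 + ((33 - 1*(-37)) + 111)²)*(-13418 + 157*(-97)) = (9723 + ((33 + 37) + 111)²)*(-13418 - 15229) = (9723 + (70 + 111)²)*(-28647) = (9723 + 181²)*(-28647) = (9723 + 32761)*(-28647) = 42484*(-28647) = -1217039148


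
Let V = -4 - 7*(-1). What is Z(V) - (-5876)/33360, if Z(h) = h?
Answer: 26489/8340 ≈ 3.1761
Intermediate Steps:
V = 3 (V = -4 + 7 = 3)
Z(V) - (-5876)/33360 = 3 - (-5876)/33360 = 3 - 1*(-1469/8340) = 3 + 1469/8340 = 26489/8340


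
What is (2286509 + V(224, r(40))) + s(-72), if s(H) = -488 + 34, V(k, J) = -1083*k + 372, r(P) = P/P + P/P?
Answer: 2043835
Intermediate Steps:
r(P) = 2 (r(P) = 1 + 1 = 2)
V(k, J) = 372 - 1083*k
s(H) = -454
(2286509 + V(224, r(40))) + s(-72) = (2286509 + (372 - 1083*224)) - 454 = (2286509 + (372 - 242592)) - 454 = (2286509 - 242220) - 454 = 2044289 - 454 = 2043835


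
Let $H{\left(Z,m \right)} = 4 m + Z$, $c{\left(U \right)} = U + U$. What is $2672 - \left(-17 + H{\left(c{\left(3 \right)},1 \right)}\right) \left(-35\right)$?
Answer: $2427$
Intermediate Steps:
$c{\left(U \right)} = 2 U$
$H{\left(Z,m \right)} = Z + 4 m$
$2672 - \left(-17 + H{\left(c{\left(3 \right)},1 \right)}\right) \left(-35\right) = 2672 - \left(-17 + \left(2 \cdot 3 + 4 \cdot 1\right)\right) \left(-35\right) = 2672 - \left(-17 + \left(6 + 4\right)\right) \left(-35\right) = 2672 - \left(-17 + 10\right) \left(-35\right) = 2672 - \left(-7\right) \left(-35\right) = 2672 - 245 = 2427$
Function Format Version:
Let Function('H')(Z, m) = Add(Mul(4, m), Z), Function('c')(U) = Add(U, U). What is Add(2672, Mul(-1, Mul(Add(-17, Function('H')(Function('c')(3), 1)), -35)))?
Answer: 2427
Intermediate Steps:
Function('c')(U) = Mul(2, U)
Function('H')(Z, m) = Add(Z, Mul(4, m))
Add(2672, Mul(-1, Mul(Add(-17, Function('H')(Function('c')(3), 1)), -35))) = Add(2672, Mul(-1, Mul(Add(-17, Add(Mul(2, 3), Mul(4, 1))), -35))) = Add(2672, Mul(-1, Mul(Add(-17, Add(6, 4)), -35))) = Add(2672, Mul(-1, Mul(Add(-17, 10), -35))) = Add(2672, Mul(-1, Mul(-7, -35))) = Add(2672, Mul(-1, 245)) = Add(2672, -245) = 2427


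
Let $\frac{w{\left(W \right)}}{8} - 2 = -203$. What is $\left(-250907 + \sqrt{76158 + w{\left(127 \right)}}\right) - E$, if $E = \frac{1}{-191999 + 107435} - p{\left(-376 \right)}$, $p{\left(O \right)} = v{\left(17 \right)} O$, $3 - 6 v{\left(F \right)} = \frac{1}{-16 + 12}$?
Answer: $- \frac{21234922415}{84564} + 5 \sqrt{2982} \approx -2.5084 \cdot 10^{5}$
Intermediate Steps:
$w{\left(W \right)} = -1608$ ($w{\left(W \right)} = 16 + 8 \left(-203\right) = 16 - 1624 = -1608$)
$v{\left(F \right)} = \frac{13}{24}$ ($v{\left(F \right)} = \frac{1}{2} - \frac{1}{6 \left(-16 + 12\right)} = \frac{1}{2} - \frac{1}{6 \left(-4\right)} = \frac{1}{2} - - \frac{1}{24} = \frac{1}{2} + \frac{1}{24} = \frac{13}{24}$)
$p{\left(O \right)} = \frac{13 O}{24}$
$E = \frac{17222867}{84564}$ ($E = \frac{1}{-191999 + 107435} - \frac{13}{24} \left(-376\right) = \frac{1}{-84564} - - \frac{611}{3} = - \frac{1}{84564} + \frac{611}{3} = \frac{17222867}{84564} \approx 203.67$)
$\left(-250907 + \sqrt{76158 + w{\left(127 \right)}}\right) - E = \left(-250907 + \sqrt{76158 - 1608}\right) - \frac{17222867}{84564} = \left(-250907 + \sqrt{74550}\right) - \frac{17222867}{84564} = \left(-250907 + 5 \sqrt{2982}\right) - \frac{17222867}{84564} = - \frac{21234922415}{84564} + 5 \sqrt{2982}$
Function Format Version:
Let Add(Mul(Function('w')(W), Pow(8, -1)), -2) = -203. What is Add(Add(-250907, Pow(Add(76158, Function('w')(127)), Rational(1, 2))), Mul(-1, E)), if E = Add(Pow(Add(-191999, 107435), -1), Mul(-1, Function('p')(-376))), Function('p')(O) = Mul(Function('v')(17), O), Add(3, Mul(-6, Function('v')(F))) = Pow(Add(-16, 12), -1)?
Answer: Add(Rational(-21234922415, 84564), Mul(5, Pow(2982, Rational(1, 2)))) ≈ -2.5084e+5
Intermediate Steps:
Function('w')(W) = -1608 (Function('w')(W) = Add(16, Mul(8, -203)) = Add(16, -1624) = -1608)
Function('v')(F) = Rational(13, 24) (Function('v')(F) = Add(Rational(1, 2), Mul(Rational(-1, 6), Pow(Add(-16, 12), -1))) = Add(Rational(1, 2), Mul(Rational(-1, 6), Pow(-4, -1))) = Add(Rational(1, 2), Mul(Rational(-1, 6), Rational(-1, 4))) = Add(Rational(1, 2), Rational(1, 24)) = Rational(13, 24))
Function('p')(O) = Mul(Rational(13, 24), O)
E = Rational(17222867, 84564) (E = Add(Pow(Add(-191999, 107435), -1), Mul(-1, Mul(Rational(13, 24), -376))) = Add(Pow(-84564, -1), Mul(-1, Rational(-611, 3))) = Add(Rational(-1, 84564), Rational(611, 3)) = Rational(17222867, 84564) ≈ 203.67)
Add(Add(-250907, Pow(Add(76158, Function('w')(127)), Rational(1, 2))), Mul(-1, E)) = Add(Add(-250907, Pow(Add(76158, -1608), Rational(1, 2))), Mul(-1, Rational(17222867, 84564))) = Add(Add(-250907, Pow(74550, Rational(1, 2))), Rational(-17222867, 84564)) = Add(Add(-250907, Mul(5, Pow(2982, Rational(1, 2)))), Rational(-17222867, 84564)) = Add(Rational(-21234922415, 84564), Mul(5, Pow(2982, Rational(1, 2))))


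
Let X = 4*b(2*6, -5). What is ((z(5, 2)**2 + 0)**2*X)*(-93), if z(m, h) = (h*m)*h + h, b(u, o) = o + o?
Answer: 871432320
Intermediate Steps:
b(u, o) = 2*o
X = -40 (X = 4*(2*(-5)) = 4*(-10) = -40)
z(m, h) = h + m*h**2 (z(m, h) = m*h**2 + h = h + m*h**2)
((z(5, 2)**2 + 0)**2*X)*(-93) = (((2*(1 + 2*5))**2 + 0)**2*(-40))*(-93) = (((2*(1 + 10))**2 + 0)**2*(-40))*(-93) = (((2*11)**2 + 0)**2*(-40))*(-93) = ((22**2 + 0)**2*(-40))*(-93) = ((484 + 0)**2*(-40))*(-93) = (484**2*(-40))*(-93) = (234256*(-40))*(-93) = -9370240*(-93) = 871432320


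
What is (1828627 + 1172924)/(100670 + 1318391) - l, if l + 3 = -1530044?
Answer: 8383139102/5479 ≈ 1.5300e+6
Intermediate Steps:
l = -1530047 (l = -3 - 1530044 = -1530047)
(1828627 + 1172924)/(100670 + 1318391) - l = (1828627 + 1172924)/(100670 + 1318391) - 1*(-1530047) = 3001551/1419061 + 1530047 = 3001551*(1/1419061) + 1530047 = 11589/5479 + 1530047 = 8383139102/5479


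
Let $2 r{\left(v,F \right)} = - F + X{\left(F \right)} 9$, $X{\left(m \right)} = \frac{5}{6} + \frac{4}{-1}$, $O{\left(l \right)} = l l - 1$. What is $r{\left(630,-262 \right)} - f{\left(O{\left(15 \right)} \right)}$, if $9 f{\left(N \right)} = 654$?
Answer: $\frac{529}{12} \approx 44.083$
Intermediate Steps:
$O{\left(l \right)} = -1 + l^{2}$ ($O{\left(l \right)} = l^{2} - 1 = -1 + l^{2}$)
$f{\left(N \right)} = \frac{218}{3}$ ($f{\left(N \right)} = \frac{1}{9} \cdot 654 = \frac{218}{3}$)
$X{\left(m \right)} = - \frac{19}{6}$ ($X{\left(m \right)} = 5 \cdot \frac{1}{6} + 4 \left(-1\right) = \frac{5}{6} - 4 = - \frac{19}{6}$)
$r{\left(v,F \right)} = - \frac{57}{4} - \frac{F}{2}$ ($r{\left(v,F \right)} = \frac{- F - \frac{57}{2}}{2} = \frac{- \frac{57}{2} - F}{2} = - \frac{57}{4} - \frac{F}{2}$)
$r{\left(630,-262 \right)} - f{\left(O{\left(15 \right)} \right)} = \left(- \frac{57}{4} - -131\right) - \frac{218}{3} = \left(- \frac{57}{4} + 131\right) - \frac{218}{3} = \frac{467}{4} - \frac{218}{3} = \frac{529}{12}$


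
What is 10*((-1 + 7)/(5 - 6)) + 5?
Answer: -55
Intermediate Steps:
10*((-1 + 7)/(5 - 6)) + 5 = 10*(6/(-1)) + 5 = 10*(6*(-1)) + 5 = 10*(-6) + 5 = -60 + 5 = -55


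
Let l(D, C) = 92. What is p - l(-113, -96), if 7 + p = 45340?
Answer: 45241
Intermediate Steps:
p = 45333 (p = -7 + 45340 = 45333)
p - l(-113, -96) = 45333 - 1*92 = 45333 - 92 = 45241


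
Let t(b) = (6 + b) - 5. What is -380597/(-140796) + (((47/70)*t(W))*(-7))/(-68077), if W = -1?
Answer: 380597/140796 ≈ 2.7032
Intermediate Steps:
t(b) = 1 + b
-380597/(-140796) + (((47/70)*t(W))*(-7))/(-68077) = -380597/(-140796) + (((47/70)*(1 - 1))*(-7))/(-68077) = -380597*(-1/140796) + (((47*(1/70))*0)*(-7))*(-1/68077) = 380597/140796 + (((47/70)*0)*(-7))*(-1/68077) = 380597/140796 + (0*(-7))*(-1/68077) = 380597/140796 + 0*(-1/68077) = 380597/140796 + 0 = 380597/140796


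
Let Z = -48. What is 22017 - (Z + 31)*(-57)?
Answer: 21048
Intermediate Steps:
22017 - (Z + 31)*(-57) = 22017 - (-48 + 31)*(-57) = 22017 - (-17)*(-57) = 22017 - 1*969 = 22017 - 969 = 21048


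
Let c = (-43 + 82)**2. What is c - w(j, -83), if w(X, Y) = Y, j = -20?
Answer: 1604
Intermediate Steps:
c = 1521 (c = 39**2 = 1521)
c - w(j, -83) = 1521 - 1*(-83) = 1521 + 83 = 1604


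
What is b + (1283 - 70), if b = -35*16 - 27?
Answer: 626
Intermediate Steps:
b = -587 (b = -560 - 27 = -587)
b + (1283 - 70) = -587 + (1283 - 70) = -587 + 1213 = 626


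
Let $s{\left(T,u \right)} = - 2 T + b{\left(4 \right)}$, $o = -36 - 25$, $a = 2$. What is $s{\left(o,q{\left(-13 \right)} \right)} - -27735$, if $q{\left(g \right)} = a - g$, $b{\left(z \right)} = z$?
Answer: $27861$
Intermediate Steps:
$o = -61$ ($o = -36 - 25 = -61$)
$q{\left(g \right)} = 2 - g$
$s{\left(T,u \right)} = 4 - 2 T$ ($s{\left(T,u \right)} = - 2 T + 4 = 4 - 2 T$)
$s{\left(o,q{\left(-13 \right)} \right)} - -27735 = \left(4 - -122\right) - -27735 = \left(4 + 122\right) + 27735 = 126 + 27735 = 27861$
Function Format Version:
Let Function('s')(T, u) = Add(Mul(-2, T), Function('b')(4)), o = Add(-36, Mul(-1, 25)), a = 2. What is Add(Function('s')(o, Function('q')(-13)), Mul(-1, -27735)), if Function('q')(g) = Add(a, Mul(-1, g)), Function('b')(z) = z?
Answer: 27861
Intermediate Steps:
o = -61 (o = Add(-36, -25) = -61)
Function('q')(g) = Add(2, Mul(-1, g))
Function('s')(T, u) = Add(4, Mul(-2, T)) (Function('s')(T, u) = Add(Mul(-2, T), 4) = Add(4, Mul(-2, T)))
Add(Function('s')(o, Function('q')(-13)), Mul(-1, -27735)) = Add(Add(4, Mul(-2, -61)), Mul(-1, -27735)) = Add(Add(4, 122), 27735) = Add(126, 27735) = 27861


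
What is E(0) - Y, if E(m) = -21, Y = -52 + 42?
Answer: -11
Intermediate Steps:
Y = -10
E(0) - Y = -21 - 1*(-10) = -21 + 10 = -11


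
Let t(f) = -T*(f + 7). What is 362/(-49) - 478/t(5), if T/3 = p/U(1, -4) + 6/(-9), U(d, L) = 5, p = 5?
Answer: 9539/294 ≈ 32.446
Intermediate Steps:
T = 1 (T = 3*(5/5 + 6/(-9)) = 3*(5*(⅕) + 6*(-⅑)) = 3*(1 - ⅔) = 3*(⅓) = 1)
t(f) = -7 - f (t(f) = -(f + 7) = -(7 + f) = -7 - f)
362/(-49) - 478/t(5) = 362/(-49) - 478/(-7 - 1*5) = 362*(-1/49) - 478/(-7 - 5) = -362/49 - 478/(-12) = -362/49 - 478*(-1/12) = -362/49 + 239/6 = 9539/294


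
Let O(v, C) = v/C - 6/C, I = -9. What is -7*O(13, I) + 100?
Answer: 949/9 ≈ 105.44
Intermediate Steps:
O(v, C) = -6/C + v/C
-7*O(13, I) + 100 = -7*(-6 + 13)/(-9) + 100 = -(-7)*7/9 + 100 = -7*(-7/9) + 100 = 49/9 + 100 = 949/9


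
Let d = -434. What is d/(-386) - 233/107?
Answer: -21750/20651 ≈ -1.0532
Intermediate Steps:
d/(-386) - 233/107 = -434/(-386) - 233/107 = -434*(-1/386) - 233*1/107 = 217/193 - 233/107 = -21750/20651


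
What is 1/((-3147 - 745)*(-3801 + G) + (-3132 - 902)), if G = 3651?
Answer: 1/579766 ≈ 1.7248e-6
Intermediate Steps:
1/((-3147 - 745)*(-3801 + G) + (-3132 - 902)) = 1/((-3147 - 745)*(-3801 + 3651) + (-3132 - 902)) = 1/(-3892*(-150) - 4034) = 1/(583800 - 4034) = 1/579766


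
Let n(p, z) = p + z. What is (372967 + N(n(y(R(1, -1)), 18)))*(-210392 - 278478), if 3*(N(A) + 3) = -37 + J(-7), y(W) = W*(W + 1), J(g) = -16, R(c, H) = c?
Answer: -546966821930/3 ≈ -1.8232e+11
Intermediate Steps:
y(W) = W*(1 + W)
N(A) = -62/3 (N(A) = -3 + (-37 - 16)/3 = -3 + (⅓)*(-53) = -3 - 53/3 = -62/3)
(372967 + N(n(y(R(1, -1)), 18)))*(-210392 - 278478) = (372967 - 62/3)*(-210392 - 278478) = (1118839/3)*(-488870) = -546966821930/3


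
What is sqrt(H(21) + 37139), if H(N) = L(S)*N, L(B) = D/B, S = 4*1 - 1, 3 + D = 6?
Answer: 2*sqrt(9290) ≈ 192.77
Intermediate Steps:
D = 3 (D = -3 + 6 = 3)
S = 3 (S = 4 - 1 = 3)
L(B) = 3/B
H(N) = N (H(N) = (3/3)*N = (3*(1/3))*N = 1*N = N)
sqrt(H(21) + 37139) = sqrt(21 + 37139) = sqrt(37160) = 2*sqrt(9290)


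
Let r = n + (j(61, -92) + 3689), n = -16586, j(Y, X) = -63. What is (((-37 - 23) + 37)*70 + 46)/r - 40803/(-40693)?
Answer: 148112683/131845320 ≈ 1.1234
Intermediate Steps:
r = -12960 (r = -16586 + (-63 + 3689) = -16586 + 3626 = -12960)
(((-37 - 23) + 37)*70 + 46)/r - 40803/(-40693) = (((-37 - 23) + 37)*70 + 46)/(-12960) - 40803/(-40693) = ((-60 + 37)*70 + 46)*(-1/12960) - 40803*(-1/40693) = (-23*70 + 46)*(-1/12960) + 40803/40693 = (-1610 + 46)*(-1/12960) + 40803/40693 = -1564*(-1/12960) + 40803/40693 = 391/3240 + 40803/40693 = 148112683/131845320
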